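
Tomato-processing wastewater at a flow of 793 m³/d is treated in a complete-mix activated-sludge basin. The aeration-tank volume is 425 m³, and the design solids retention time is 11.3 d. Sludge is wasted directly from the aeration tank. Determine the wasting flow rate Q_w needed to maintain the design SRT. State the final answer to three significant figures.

Wasting from the aeration tank: Q_w = V / θ_c = 425.0 / 11.3 = 37.61 m³/d.

Q_w ≈ 37.6 m³/d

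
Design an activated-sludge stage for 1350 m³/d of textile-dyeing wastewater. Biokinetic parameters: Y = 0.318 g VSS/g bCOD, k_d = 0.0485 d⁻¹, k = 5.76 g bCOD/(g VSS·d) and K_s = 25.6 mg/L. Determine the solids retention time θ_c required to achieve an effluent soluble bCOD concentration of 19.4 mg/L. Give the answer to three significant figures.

Specific growth rate at S = 19.4 mg/L: μ = YkS/(K_s+S) = 0.318·5.76·19.4/(25.6+19.4) = 0.7897 d⁻¹.
θ_c = 1/(μ − k_d) = 1/(0.7897 − 0.0485) = 1/0.7412 = 1.349 d.

θ_c ≈ 1.35 d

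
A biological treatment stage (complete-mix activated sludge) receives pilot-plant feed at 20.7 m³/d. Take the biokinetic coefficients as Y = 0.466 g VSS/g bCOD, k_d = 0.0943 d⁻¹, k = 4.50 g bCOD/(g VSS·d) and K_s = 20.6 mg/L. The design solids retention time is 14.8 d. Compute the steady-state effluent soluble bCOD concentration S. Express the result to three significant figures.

S ≈ 1.72 mg/L

For a completely mixed reactor with recycle the Lawrence–McCarty relation gives S = K_s·(1 + k_d·θ_c) / [θ_c·(Y·k − k_d) − 1] = 20.6 × (1 + 0.0943 × 14.8) / [14.8 × (0.466 × 4.50 − 0.0943) − 1] = 49.35 / 28.64 = 1.723 mg/L.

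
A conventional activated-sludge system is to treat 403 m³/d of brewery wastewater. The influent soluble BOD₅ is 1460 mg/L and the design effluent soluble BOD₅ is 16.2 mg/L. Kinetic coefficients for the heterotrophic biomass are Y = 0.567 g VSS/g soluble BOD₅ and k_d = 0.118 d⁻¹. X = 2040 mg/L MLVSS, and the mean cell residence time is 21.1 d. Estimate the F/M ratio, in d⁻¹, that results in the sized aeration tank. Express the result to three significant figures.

F/M ≈ 0.295 d⁻¹

From the SRT design equation V = Y Q (S₀−S) θ_c / [X (1 + k_d θ_c)] = 0.567 × 403 × (1460 − 16.2) × 21.1 / [2040 × (1 + 0.118 × 21.1)] = 6.96×10^6 / 7119 = 977.8 m³.
F/M = Q·S₀ / (V·X) = 403 × 1460 / (977.8 × 2040) = 0.2950 g soluble BOD₅·(g VSS·d)⁻¹.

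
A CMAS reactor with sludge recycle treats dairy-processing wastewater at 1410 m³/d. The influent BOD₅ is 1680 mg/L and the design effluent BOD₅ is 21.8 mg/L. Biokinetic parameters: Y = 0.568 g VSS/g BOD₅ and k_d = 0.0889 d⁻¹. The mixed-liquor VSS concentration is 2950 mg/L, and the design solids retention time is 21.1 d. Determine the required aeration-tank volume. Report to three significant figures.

From the SRT design equation V = Y Q (S₀−S) θ_c / [X (1 + k_d θ_c)] = 0.568 × 1410 × (1680 − 21.8) × 21.1 / [2950 × (1 + 0.0889 × 21.1)] = 2.8×10^7 / 8484 = 3303 m³.

V ≈ 3300 m³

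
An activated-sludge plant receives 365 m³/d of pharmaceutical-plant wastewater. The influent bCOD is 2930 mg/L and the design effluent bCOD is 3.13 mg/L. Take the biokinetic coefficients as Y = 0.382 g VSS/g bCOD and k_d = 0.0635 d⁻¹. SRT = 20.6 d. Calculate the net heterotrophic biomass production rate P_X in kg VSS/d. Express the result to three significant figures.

P_X ≈ 177 kg VSS/d

Correct the yield for decay: Y_obs = Y/(1 + k_d θ_c) = 0.382 / (1 + 0.0635 × 20.6) = 0.382 / 2.308 = 0.1655.
Mass of bCOD removed per day: Q(S₀ − S) = 365 × 2927 g/m³ = 1068 kg/d.
So the net sludge growth is P_X = 0.1655 × 1068 = 176.8 kg VSS/d.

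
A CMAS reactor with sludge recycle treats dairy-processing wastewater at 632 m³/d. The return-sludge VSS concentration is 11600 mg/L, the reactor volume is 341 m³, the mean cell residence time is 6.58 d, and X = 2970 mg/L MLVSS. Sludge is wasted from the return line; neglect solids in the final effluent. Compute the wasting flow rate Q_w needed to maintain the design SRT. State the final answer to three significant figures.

Wasting from the return line (neglecting effluent solids): Q_w = V·X / (θ_c·X_r) = 341.0 × 2970 / (6.58 × 11600) = 13.27 m³/d.

Q_w ≈ 13.3 m³/d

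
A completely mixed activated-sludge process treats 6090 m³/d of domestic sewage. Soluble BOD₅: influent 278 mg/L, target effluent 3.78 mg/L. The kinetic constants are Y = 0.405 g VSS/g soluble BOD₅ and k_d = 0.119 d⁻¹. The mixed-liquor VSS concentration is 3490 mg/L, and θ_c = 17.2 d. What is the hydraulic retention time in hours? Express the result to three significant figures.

τ ≈ 4.31 h

Rearranging the biomass balance for a CMAS with decay, V = Y·Q·ΔS·θ_c / [X·(1+k_d θ_c)] = 0.405 × 6090 × (278 − 3.78) × 17.2 / [3490 × (1 + 0.119 × 17.2)] = 1.16×10^7 / 10633 = 1094 m³.
Hydraulic retention time τ = V/Q = 1094 / 6090 = 0.1796 d = 4.311 h.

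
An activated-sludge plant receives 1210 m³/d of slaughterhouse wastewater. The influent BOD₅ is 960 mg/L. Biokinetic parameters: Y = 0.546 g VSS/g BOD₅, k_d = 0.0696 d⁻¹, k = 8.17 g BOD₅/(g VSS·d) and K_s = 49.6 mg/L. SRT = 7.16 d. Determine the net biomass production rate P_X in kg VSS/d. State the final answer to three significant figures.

From the Monod/SRT balance for a CMAS, S = K_s·(1+k_d θ_c)/[θ_c·(Y k − k_d) − 1] = 49.6 × (1 + 0.0696 × 7.16) / [7.16 × (0.546 × 8.17 − 0.0696) − 1] = 74.32 / 30.44 = 2.441 mg/L.
The observed yield is Y_obs = Y/(1 + k_d·θ_c) = 0.546 / (1 + 0.0696 × 7.16) = 0.546 / 1.498 = 0.3644 g VSS per g BOD₅ removed.
ΔS = 960 − 2.44 = 957.6 mg/L, so the substrate removal rate is 1210 × 957.6/1000 = 1159 kg BOD₅/d.
P_X = Y_obs · Q(S₀ − S) = 0.3644 × 1159 = 422.2 kg VSS/d.

P_X ≈ 422 kg VSS/d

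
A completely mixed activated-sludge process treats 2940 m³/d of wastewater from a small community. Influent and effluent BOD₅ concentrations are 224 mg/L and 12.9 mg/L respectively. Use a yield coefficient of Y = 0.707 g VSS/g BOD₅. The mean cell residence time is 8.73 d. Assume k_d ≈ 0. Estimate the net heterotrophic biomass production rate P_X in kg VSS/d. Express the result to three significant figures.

P_X ≈ 439 kg VSS/d

No decay correction is needed, so Y_obs = Y = 0.707.
Substrate removed = Q·(S₀ − S) = 2940 m³/d × (224 − 12.9) g/m³ = 6.21×10^5 g/d = 620.6 kg/d.
So the net sludge growth is P_X = 0.7070 × 620.6 = 438.8 kg VSS/d.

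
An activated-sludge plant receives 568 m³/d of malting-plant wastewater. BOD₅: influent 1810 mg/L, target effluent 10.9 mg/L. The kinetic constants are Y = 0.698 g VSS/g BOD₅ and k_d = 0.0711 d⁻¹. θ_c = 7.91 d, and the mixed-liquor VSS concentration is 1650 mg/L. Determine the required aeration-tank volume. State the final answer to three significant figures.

V ≈ 2190 m³

Steady-state biomass mass balance: V·X·(1 + k_d·θ_c) = Y·Q·(S₀ − S)·θ_c, so V = 0.698 × 568 × (1810 − 10.9) × 7.91 / [1650 × (1 + 0.0711 × 7.91)] = 5.64×10^6 / 2578 = 2189 m³.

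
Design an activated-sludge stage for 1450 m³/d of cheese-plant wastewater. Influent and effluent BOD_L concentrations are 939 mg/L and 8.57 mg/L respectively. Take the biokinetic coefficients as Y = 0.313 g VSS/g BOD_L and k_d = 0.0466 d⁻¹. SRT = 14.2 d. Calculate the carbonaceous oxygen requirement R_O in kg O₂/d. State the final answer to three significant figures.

R_O ≈ 988 kg O₂/d

Correct the yield for decay: Y_obs = Y/(1 + k_d θ_c) = 0.313 / (1 + 0.0466 × 14.2) = 0.313 / 1.662 = 0.1884.
Mass of BOD_L removed per day: Q(S₀ − S) = 1450 × 930.4 g/m³ = 1349 kg/d.
Biomass synthesised: P_X = Y_obs × 1349 = 254.1 kg VSS/d.
Carbonaceous O₂ demand = substrate oxidised − cell-mass equivalent = 1349 − 1.42 × 254.1 = 988.3 kg O₂/d.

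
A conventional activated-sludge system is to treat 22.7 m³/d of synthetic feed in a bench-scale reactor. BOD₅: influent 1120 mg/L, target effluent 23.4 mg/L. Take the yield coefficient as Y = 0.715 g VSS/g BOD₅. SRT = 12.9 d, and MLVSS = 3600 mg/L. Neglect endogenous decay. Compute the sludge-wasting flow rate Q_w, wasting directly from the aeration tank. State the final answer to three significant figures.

Q_w ≈ 4.94 m³/d

Biomass mass balance (decay neglected): V·X = Y·Q·(S₀ − S)·θ_c, so V = 0.715 × 22.7 × (1120 − 23.4) × 12.9 / 3600 = 63.78 m³.
Wasting from the aeration tank: Q_w = V / θ_c = 63.78 / 12.9 = 4.944 m³/d.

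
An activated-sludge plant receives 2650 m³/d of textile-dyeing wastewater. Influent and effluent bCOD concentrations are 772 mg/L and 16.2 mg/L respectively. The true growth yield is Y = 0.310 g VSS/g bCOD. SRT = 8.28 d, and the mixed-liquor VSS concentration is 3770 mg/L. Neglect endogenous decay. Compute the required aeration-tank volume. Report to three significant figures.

With k_d = 0 the design equation reduces to V = Y Q (S₀−S) θ_c / X = 0.310 × 2650 × (772 − 16.2) × 8.28 / 3770 = 1364 m³.

V ≈ 1360 m³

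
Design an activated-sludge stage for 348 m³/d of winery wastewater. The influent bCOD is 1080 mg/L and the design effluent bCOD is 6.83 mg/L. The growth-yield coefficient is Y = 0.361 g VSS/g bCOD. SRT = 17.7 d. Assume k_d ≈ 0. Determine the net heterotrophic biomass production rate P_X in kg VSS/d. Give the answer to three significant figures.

Since k_d ≈ 0, Y_obs = Y = 0.361 g VSS/g bCOD.
Substrate removed = Q·(S₀ − S) = 348 m³/d × (1080 − 6.83) g/m³ = 3.73×10^5 g/d = 373.5 kg/d.
Biomass produced: P_X = Y_obs·Q·ΔS = 0.3610 × 373.5 ≈ 134.8 kg VSS/d.

P_X ≈ 135 kg VSS/d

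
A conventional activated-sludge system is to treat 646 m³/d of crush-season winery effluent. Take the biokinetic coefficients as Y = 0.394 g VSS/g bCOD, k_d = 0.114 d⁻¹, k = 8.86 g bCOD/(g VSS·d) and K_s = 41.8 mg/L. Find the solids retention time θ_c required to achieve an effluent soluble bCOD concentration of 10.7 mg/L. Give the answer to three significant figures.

θ_c ≈ 1.67 d

At the target effluent, Y k S/(K_s+S) = 0.394×8.86×10.7/52.50 = 0.7115 d⁻¹.
1/θ_c = 0.7115 − 0.114 = 0.5975 d⁻¹, so θ_c = 1.674 d.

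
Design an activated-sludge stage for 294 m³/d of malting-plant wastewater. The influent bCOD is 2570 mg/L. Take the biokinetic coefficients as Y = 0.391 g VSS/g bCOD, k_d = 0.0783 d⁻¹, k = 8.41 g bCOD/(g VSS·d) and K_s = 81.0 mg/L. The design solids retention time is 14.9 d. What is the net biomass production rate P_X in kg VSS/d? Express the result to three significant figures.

Effluent substrate depends only on kinetics and SRT: S = K_s(1 + k_d θ_c) / [θ_c(Yk − k_d) − 1] = 81.0 × (1 + 0.0783 × 14.9) / [14.9 × (0.391 × 8.41 − 0.0783) − 1] = 175.5 / 46.83 = 3.748 mg/L.
Y_obs = Y / (1 + k_d θ_c) = 0.391 / (1 + 0.0783 × 14.9) = 0.391 / 2.167 = 0.1805.
Q·(S₀ − S) = 294 × (2570 − 3.75) × 10⁻³ = 754.5 kg/d removed.
Biomass produced: P_X = Y_obs·Q·ΔS = 0.1805 × 754.5 ≈ 136.2 kg VSS/d.

P_X ≈ 136 kg VSS/d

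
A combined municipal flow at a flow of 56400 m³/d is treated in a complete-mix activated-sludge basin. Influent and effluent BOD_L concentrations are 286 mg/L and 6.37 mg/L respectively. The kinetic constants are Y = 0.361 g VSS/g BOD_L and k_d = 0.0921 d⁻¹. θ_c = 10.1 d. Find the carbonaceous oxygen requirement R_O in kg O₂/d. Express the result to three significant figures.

R_O ≈ 11600 kg O₂/d

Observed yield with endogenous decay: Y_obs = Y / (1 + k_d·θ_c) = 0.361 / (1 + 0.0921 × 10.1) = 0.361 / 1.930 = 0.1870 g VSS/g BOD_L.
Q·(S₀ − S) = 56400 × (286 − 6.37) × 10⁻³ = 15771 kg/d removed.
P_X = Y_obs·Q·(S₀ − S) = 0.1870 × 15771 = 2950 kg VSS/d.
R_O = Q·(S₀ − S) − 1.42·P_X = 15771 − 1.42 × 2950 = 11583 kg O₂/d.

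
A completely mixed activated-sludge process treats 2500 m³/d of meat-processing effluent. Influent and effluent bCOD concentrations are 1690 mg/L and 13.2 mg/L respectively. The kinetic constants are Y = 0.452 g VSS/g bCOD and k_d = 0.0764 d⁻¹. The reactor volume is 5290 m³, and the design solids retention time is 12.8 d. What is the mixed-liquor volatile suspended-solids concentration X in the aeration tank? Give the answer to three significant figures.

X ≈ 2320 mg/L

Solving the biomass balance for X: X = Y Q (S₀−S) θ_c / [V (1+k_d θ_c)] = 0.452 × 2500 × (1690 − 13.2) × 12.8 / [5290 × (1 + 0.0764 × 12.8)] = 2318 mg/L.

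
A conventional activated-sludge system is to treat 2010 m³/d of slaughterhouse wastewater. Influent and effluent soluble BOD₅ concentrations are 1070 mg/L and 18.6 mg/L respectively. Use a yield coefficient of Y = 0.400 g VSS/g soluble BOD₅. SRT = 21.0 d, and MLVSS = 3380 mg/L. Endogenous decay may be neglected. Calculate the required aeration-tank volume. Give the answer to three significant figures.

Biomass mass balance (decay neglected): V·X = Y·Q·(S₀ − S)·θ_c, so V = 0.400 × 2010 × (1070 − 18.6) × 21.0 / 3380 = 5252 m³.

V ≈ 5250 m³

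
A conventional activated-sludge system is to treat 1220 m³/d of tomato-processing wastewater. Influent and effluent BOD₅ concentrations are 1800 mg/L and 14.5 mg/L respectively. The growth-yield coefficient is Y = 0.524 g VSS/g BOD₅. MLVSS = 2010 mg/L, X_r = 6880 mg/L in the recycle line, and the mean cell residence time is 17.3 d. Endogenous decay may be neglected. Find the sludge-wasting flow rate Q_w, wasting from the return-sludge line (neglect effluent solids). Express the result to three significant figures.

Q_w ≈ 166 m³/d

V·X = Y·Q·ΔS·θ_c gives V = 0.524 × 1220 × (1800 − 14.5) × 17.3 / 2010 = 9824 m³.
θ_c = V·X/(Q_w·X_r) when wasting from the recycle, so Q_w = V·X/(θ_c·X_r) = 9824 × 2010 / (17.3 × 6880) = 165.9 m³/d.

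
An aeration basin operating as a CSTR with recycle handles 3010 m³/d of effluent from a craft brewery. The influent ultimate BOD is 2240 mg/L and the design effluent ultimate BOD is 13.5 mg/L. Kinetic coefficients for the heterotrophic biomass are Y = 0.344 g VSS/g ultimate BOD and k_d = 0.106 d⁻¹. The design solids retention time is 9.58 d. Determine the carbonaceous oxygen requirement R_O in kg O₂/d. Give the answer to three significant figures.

Y_obs = Y / (1 + k_d θ_c) = 0.344 / (1 + 0.106 × 9.58) = 0.344 / 2.015 = 0.1707.
Mass of ultimate BOD removed per day: Q(S₀ − S) = 3010 × 2226 g/m³ = 6702 kg/d.
Net sludge production P_X = 0.1707 × 6702 = 1144 kg VSS/d.
R_O = Q·(S₀ − S) − 1.42·P_X = 6702 − 1.42 × 1144 = 5077 kg O₂/d.

R_O ≈ 5080 kg O₂/d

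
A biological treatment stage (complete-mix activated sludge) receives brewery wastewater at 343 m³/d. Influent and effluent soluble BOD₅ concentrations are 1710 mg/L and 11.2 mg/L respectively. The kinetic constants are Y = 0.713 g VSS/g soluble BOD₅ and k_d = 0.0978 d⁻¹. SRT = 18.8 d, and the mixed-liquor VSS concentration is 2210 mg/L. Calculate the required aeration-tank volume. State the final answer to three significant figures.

V ≈ 1250 m³

Rearranging the biomass balance for a CMAS with decay, V = Y·Q·ΔS·θ_c / [X·(1+k_d θ_c)] = 0.713 × 343 × (1710 − 11.2) × 18.8 / [2210 × (1 + 0.0978 × 18.8)] = 7.81×10^6 / 6273 = 1245 m³.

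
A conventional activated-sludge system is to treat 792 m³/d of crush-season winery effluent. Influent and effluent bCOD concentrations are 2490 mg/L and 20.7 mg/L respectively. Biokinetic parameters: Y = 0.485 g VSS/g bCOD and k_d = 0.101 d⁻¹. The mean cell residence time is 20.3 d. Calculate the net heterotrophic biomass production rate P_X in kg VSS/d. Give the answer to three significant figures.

Observed yield with endogenous decay: Y_obs = Y / (1 + k_d·θ_c) = 0.485 / (1 + 0.101 × 20.3) = 0.485 / 3.050 = 0.1590 g VSS/g bCOD.
Substrate removed = Q·(S₀ − S) = 792 m³/d × (2490 − 20.7) g/m³ = 1.96×10^6 g/d = 1956 kg/d.
Biomass produced: P_X = Y_obs·Q·ΔS = 0.1590 × 1956 ≈ 311.0 kg VSS/d.

P_X ≈ 311 kg VSS/d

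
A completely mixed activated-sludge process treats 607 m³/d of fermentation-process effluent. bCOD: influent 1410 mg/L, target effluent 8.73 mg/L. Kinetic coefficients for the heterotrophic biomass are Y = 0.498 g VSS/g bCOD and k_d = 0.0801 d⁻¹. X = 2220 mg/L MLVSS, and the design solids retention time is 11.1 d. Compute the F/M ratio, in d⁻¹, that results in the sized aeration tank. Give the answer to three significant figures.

From the SRT design equation V = Y Q (S₀−S) θ_c / [X (1 + k_d θ_c)] = 0.498 × 607 × (1410 − 8.73) × 11.1 / [2220 × (1 + 0.0801 × 11.1)] = 4.7×10^6 / 4194 = 1121 m³.
F/M = applied load / biomass = Q·S₀/(V·X) = 607 × 1410 / (1121 × 2220) = 0.3439 d⁻¹.

F/M ≈ 0.344 d⁻¹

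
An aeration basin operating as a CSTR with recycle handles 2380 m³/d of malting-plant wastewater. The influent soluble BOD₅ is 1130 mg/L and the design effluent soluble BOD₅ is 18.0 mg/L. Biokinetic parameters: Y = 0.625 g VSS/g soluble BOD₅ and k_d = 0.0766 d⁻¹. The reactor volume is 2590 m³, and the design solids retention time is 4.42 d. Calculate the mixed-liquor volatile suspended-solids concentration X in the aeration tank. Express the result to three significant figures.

X = Y·Q·ΔS·θ_c / [V·(1 + k_d θ_c)] = 0.625 × 2380 × (1130 − 18.0) × 4.42 / [2590 × (1 + 0.0766 × 4.42)] = 2109 mg/L.

X ≈ 2110 mg/L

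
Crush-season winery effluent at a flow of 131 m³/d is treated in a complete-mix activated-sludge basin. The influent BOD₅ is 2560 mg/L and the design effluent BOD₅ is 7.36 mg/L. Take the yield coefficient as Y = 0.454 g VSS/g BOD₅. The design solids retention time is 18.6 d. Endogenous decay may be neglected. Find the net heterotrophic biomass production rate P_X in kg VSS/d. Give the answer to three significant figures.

Since k_d ≈ 0, Y_obs = Y = 0.454 g VSS/g BOD₅.
ΔS = 2560 − 7.36 = 2553 mg/L, so the substrate removal rate is 131 × 2553/1000 = 334.4 kg BOD₅/d.
So the net sludge growth is P_X = 0.4540 × 334.4 = 151.8 kg VSS/d.

P_X ≈ 152 kg VSS/d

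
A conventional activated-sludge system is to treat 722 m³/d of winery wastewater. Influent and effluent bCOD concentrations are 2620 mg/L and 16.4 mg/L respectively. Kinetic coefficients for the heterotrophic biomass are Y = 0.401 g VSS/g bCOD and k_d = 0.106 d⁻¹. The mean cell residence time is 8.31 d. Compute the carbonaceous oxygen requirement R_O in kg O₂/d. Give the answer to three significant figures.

R_O ≈ 1310 kg O₂/d

Correct the yield for decay: Y_obs = Y/(1 + k_d θ_c) = 0.401 / (1 + 0.106 × 8.31) = 0.401 / 1.881 = 0.2132.
Mass of bCOD removed per day: Q(S₀ − S) = 722 × 2604 g/m³ = 1880 kg/d.
P_X = Y_obs·Q·(S₀ − S) = 0.2132 × 1880 = 400.8 kg VSS/d.
R_O = Q·ΔS − 1.42 P_X = 1880 − 569.1 = 1311 kg O₂/d.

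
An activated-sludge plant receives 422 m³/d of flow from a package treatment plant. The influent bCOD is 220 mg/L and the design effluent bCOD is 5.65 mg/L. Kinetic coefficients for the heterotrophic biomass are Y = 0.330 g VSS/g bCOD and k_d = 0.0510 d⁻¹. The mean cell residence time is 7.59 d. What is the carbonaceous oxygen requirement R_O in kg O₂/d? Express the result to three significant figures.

Correct the yield for decay: Y_obs = Y/(1 + k_d θ_c) = 0.330 / (1 + 0.0510 × 7.59) = 0.330 / 1.387 = 0.2379.
Q·(S₀ − S) = 422 × (220 − 5.65) × 10⁻³ = 90.46 kg/d removed.
Biomass synthesised: P_X = Y_obs × 90.46 = 21.52 kg VSS/d.
Carbonaceous O₂ demand = substrate oxidised − cell-mass equivalent = 90.46 − 1.42 × 21.52 = 59.90 kg O₂/d.

R_O ≈ 59.9 kg O₂/d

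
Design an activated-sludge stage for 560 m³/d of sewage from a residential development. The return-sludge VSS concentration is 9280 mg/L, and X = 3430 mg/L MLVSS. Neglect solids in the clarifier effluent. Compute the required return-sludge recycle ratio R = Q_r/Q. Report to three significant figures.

R = Q_r/Q = X/(X_r − X) = 3430 / (9280 − 3430) = 0.5863.

R ≈ 0.586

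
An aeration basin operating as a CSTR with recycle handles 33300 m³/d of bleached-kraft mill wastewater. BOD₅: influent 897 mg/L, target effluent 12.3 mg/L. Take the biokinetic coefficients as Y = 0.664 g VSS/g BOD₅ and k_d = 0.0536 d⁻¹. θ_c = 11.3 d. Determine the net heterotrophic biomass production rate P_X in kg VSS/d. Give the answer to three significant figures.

The observed yield is Y_obs = Y/(1 + k_d·θ_c) = 0.664 / (1 + 0.0536 × 11.3) = 0.664 / 1.606 = 0.4135 g VSS per g BOD₅ removed.
Mass of BOD₅ removed per day: Q(S₀ − S) = 33300 × 884.7 g/m³ = 29461 kg/d.
P_X = Y_obs · Q(S₀ − S) = 0.4135 × 29461 = 12183 kg VSS/d.

P_X ≈ 12200 kg VSS/d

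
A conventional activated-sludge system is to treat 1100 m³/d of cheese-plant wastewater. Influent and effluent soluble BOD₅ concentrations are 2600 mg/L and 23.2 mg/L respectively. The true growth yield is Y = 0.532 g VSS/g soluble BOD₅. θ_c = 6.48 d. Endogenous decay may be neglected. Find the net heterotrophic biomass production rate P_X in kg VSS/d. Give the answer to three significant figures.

P_X ≈ 1510 kg VSS/d

No decay correction is needed, so Y_obs = Y = 0.532.
ΔS = 2600 − 23.2 = 2577 mg/L, so the substrate removal rate is 1100 × 2577/1000 = 2834 kg soluble BOD₅/d.
Biomass produced: P_X = Y_obs·Q·ΔS = 0.5320 × 2834 ≈ 1508 kg VSS/d.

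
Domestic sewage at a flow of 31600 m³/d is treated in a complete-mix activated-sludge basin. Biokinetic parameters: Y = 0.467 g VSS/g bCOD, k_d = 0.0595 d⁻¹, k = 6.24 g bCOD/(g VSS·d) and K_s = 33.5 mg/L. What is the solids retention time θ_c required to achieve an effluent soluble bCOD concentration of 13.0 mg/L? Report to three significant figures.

At the target effluent, Y k S/(K_s+S) = 0.467×6.24×13.0/46.50 = 0.8147 d⁻¹.
1/θ_c = 0.8147 − 0.0595 = 0.7552 d⁻¹, so θ_c = 1.324 d.

θ_c ≈ 1.32 d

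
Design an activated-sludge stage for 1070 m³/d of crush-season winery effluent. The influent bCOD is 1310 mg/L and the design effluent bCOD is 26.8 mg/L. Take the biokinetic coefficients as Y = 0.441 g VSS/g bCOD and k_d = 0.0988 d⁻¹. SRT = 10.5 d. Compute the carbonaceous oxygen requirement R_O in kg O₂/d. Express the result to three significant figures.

R_O ≈ 951 kg O₂/d

Y_obs = Y / (1 + k_d θ_c) = 0.441 / (1 + 0.0988 × 10.5) = 0.441 / 2.037 = 0.2165.
Mass of bCOD removed per day: Q(S₀ − S) = 1070 × 1283 g/m³ = 1373 kg/d.
P_X = Y_obs·Q·(S₀ − S) = 0.2165 × 1373 = 297.2 kg VSS/d.
R_O = Q·(S₀ − S) − 1.42·P_X = 1373 − 1.42 × 297.2 = 951.0 kg O₂/d.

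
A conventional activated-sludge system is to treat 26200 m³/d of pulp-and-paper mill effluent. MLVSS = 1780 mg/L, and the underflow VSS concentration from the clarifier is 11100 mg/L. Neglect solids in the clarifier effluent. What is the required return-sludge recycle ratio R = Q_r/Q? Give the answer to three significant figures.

R ≈ 0.191

Solids balance on the clarifier gives (1+R)X = R·X_r, so R = X/(X_r − X) = 1780 / (11100 − 1780) = 0.1910.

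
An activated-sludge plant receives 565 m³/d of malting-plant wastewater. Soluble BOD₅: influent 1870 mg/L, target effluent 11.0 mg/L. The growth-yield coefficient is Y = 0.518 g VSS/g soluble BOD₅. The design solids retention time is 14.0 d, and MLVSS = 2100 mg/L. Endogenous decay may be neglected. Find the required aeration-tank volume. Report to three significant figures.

V ≈ 3630 m³

Biomass mass balance (decay neglected): V·X = Y·Q·(S₀ − S)·θ_c, so V = 0.518 × 565 × (1870 − 11.0) × 14.0 / 2100 = 3627 m³.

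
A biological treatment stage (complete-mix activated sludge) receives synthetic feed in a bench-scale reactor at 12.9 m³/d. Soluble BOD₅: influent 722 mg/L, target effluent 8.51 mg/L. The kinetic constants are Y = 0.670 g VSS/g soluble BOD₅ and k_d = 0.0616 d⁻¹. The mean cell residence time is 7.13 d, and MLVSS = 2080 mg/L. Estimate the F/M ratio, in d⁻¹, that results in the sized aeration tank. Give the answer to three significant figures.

F/M ≈ 0.305 d⁻¹

Rearranging the biomass balance for a CMAS with decay, V = Y·Q·ΔS·θ_c / [X·(1+k_d θ_c)] = 0.670 × 12.9 × (722 − 8.51) × 7.13 / [2080 × (1 + 0.0616 × 7.13)] = 4.4×10^4 / 2994 = 14.69 m³.
F/M = Q·S₀ / (V·X) = 12.9 × 722 / (14.69 × 2080) = 0.3049 g soluble BOD₅·(g VSS·d)⁻¹.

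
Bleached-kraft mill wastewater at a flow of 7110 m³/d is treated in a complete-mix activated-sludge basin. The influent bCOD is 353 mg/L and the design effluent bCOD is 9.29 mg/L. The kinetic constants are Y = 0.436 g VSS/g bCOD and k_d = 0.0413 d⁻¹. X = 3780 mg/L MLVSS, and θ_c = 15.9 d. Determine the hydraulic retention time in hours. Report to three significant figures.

From the SRT design equation V = Y Q (S₀−S) θ_c / [X (1 + k_d θ_c)] = 0.436 × 7110 × (353 − 9.29) × 15.9 / [3780 × (1 + 0.0413 × 15.9)] = 1.69×10^7 / 6262 = 2705 m³.
τ = V/Q = 2705/7110 = 0.3805 d, or 9.132 h.

τ ≈ 9.13 h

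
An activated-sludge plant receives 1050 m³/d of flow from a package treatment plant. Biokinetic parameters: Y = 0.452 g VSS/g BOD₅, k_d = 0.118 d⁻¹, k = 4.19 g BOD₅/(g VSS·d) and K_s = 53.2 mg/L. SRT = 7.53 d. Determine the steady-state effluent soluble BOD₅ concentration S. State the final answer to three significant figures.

From the Monod/SRT balance for a CMAS, S = K_s·(1+k_d θ_c)/[θ_c·(Y k − k_d) − 1] = 53.2 × (1 + 0.118 × 7.53) / [7.53 × (0.452 × 4.19 − 0.118) − 1] = 100.5 / 12.37 = 8.121 mg/L.

S ≈ 8.12 mg/L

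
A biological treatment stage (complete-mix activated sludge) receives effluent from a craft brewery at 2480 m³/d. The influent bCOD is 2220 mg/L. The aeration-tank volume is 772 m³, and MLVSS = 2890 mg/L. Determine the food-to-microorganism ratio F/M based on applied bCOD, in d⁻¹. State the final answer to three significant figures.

F/M = applied load / biomass = Q·S₀/(V·X) = 2480 × 2220 / (772.0 × 2890) = 2.468 d⁻¹.

F/M ≈ 2.47 d⁻¹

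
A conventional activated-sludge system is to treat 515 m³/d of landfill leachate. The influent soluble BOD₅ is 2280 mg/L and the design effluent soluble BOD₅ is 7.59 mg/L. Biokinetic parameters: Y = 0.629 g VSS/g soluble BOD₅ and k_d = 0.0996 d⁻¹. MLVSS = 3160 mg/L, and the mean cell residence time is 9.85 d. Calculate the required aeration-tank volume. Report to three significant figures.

V ≈ 1160 m³

From the SRT design equation V = Y Q (S₀−S) θ_c / [X (1 + k_d θ_c)] = 0.629 × 515 × (2280 − 7.59) × 9.85 / [3160 × (1 + 0.0996 × 9.85)] = 7.25×10^6 / 6260 = 1158 m³.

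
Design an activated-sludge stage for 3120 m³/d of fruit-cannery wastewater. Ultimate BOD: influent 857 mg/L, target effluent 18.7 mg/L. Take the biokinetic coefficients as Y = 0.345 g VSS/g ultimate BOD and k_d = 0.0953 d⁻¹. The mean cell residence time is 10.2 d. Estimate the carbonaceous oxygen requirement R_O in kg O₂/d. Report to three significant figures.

The observed yield is Y_obs = Y/(1 + k_d·θ_c) = 0.345 / (1 + 0.0953 × 10.2) = 0.345 / 1.972 = 0.1749 g VSS per g ultimate BOD removed.
Mass of ultimate BOD removed per day: Q(S₀ − S) = 3120 × 838.3 g/m³ = 2615 kg/d.
P_X = Y_obs·Q·(S₀ − S) = 0.1749 × 2615 = 457.6 kg VSS/d.
R_O = Q·ΔS − 1.42 P_X = 2615 − 649.7 = 1966 kg O₂/d.

R_O ≈ 1970 kg O₂/d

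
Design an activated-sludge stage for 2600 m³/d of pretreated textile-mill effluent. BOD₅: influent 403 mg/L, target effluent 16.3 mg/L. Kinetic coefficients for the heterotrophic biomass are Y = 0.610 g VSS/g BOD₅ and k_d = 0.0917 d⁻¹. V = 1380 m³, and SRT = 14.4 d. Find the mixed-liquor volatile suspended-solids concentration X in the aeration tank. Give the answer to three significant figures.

From V·X·(1 + k_d·θ_c) = Y·Q·(S₀ − S)·θ_c: X = 0.610 × 2600 × (403 − 16.3) × 14.4 / [1380 × (1 + 0.0917 × 14.4)] = 2758 mg/L.

X ≈ 2760 mg/L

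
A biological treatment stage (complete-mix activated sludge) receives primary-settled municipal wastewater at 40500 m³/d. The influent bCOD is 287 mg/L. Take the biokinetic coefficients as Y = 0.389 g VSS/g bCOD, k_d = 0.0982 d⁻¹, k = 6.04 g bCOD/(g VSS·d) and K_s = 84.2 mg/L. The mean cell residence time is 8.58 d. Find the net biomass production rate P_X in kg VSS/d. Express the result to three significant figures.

P_X ≈ 2380 kg VSS/d

From the Monod/SRT balance for a CMAS, S = K_s·(1+k_d θ_c)/[θ_c·(Y k − k_d) − 1] = 84.2 × (1 + 0.0982 × 8.58) / [8.58 × (0.389 × 6.04 − 0.0982) − 1] = 155.1 / 18.32 = 8.470 mg/L.
Observed yield with endogenous decay: Y_obs = Y / (1 + k_d·θ_c) = 0.389 / (1 + 0.0982 × 8.58) = 0.389 / 1.843 = 0.2111 g VSS/g bCOD.
Q·(S₀ − S) = 40500 × (287 − 8.47) × 10⁻³ = 11280 kg/d removed.
P_X = Y_obs · Q(S₀ − S) = 0.2111 × 11280 = 2382 kg VSS/d.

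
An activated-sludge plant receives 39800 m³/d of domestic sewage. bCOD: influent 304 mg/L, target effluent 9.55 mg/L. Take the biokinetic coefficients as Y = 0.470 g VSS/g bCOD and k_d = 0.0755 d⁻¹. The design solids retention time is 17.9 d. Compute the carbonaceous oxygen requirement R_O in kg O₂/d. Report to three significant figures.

R_O ≈ 8390 kg O₂/d

The observed yield is Y_obs = Y/(1 + k_d·θ_c) = 0.470 / (1 + 0.0755 × 17.9) = 0.470 / 2.351 = 0.1999 g VSS per g bCOD removed.
Q·(S₀ − S) = 39800 × (304 − 9.55) × 10⁻³ = 11719 kg/d removed.
Net sludge production P_X = 0.1999 × 11719 = 2342 kg VSS/d.
R_O = Q·ΔS − 1.42 P_X = 11719 − 3326 = 8393 kg O₂/d.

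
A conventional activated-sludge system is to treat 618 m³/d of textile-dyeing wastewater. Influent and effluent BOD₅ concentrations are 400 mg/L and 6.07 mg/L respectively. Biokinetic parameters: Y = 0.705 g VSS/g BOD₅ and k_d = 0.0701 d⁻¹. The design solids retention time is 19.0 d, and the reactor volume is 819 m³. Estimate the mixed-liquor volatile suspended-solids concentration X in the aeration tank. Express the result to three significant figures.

X ≈ 1710 mg/L

From V·X·(1 + k_d·θ_c) = Y·Q·(S₀ − S)·θ_c: X = 0.705 × 618 × (400 − 6.07) × 19.0 / [819 × (1 + 0.0701 × 19.0)] = 1707 mg/L.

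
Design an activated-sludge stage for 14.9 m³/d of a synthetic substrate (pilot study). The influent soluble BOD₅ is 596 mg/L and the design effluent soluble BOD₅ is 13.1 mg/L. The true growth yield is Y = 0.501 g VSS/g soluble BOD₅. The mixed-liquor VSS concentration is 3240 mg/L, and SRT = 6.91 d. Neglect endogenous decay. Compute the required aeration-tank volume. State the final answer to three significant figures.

V ≈ 9.28 m³

With k_d = 0 the design equation reduces to V = Y Q (S₀−S) θ_c / X = 0.501 × 14.9 × (596 − 13.1) × 6.91 / 3240 = 9.280 m³.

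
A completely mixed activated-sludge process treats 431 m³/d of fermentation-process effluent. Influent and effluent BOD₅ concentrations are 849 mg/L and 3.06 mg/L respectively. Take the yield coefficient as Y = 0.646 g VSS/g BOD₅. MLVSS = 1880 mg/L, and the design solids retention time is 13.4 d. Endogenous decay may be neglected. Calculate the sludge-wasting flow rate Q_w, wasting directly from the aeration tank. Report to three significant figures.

V·X = Y·Q·ΔS·θ_c gives V = 0.646 × 431 × (849 − 3.06) × 13.4 / 1880 = 1679 m³.
Wasting from the aeration tank: Q_w = V / θ_c = 1679 / 13.4 = 125.3 m³/d.

Q_w ≈ 125 m³/d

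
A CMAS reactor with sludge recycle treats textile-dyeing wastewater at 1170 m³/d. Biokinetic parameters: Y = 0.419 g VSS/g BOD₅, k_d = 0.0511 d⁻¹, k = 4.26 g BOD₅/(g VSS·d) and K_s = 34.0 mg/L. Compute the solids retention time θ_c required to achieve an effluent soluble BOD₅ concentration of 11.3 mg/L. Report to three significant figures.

θ_c ≈ 2.54 d

Specific growth rate at S = 11.3 mg/L: μ = YkS/(K_s+S) = 0.419·4.26·11.3/(34.0+11.3) = 0.4452 d⁻¹.
θ_c = 1/(μ − k_d) = 1/(0.4452 − 0.0511) = 1/0.3941 = 2.537 d.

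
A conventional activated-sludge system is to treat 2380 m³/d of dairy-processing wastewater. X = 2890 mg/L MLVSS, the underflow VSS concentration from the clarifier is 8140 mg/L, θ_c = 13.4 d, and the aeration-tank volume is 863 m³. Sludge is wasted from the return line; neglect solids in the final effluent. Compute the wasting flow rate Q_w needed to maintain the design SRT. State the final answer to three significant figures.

Q_w = (V·X)/(θ_c X_r) = 863.0 × 2890 / (13.4 × 8140) = 22.87 m³/d.

Q_w ≈ 22.9 m³/d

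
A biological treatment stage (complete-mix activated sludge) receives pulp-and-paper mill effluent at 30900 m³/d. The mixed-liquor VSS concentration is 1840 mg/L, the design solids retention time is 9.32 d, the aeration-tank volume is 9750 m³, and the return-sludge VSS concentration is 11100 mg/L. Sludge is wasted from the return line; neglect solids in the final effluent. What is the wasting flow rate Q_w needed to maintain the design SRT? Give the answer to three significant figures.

Q_w ≈ 173 m³/d

Q_w = (V·X)/(θ_c X_r) = 9750 × 1840 / (9.32 × 11100) = 173.4 m³/d.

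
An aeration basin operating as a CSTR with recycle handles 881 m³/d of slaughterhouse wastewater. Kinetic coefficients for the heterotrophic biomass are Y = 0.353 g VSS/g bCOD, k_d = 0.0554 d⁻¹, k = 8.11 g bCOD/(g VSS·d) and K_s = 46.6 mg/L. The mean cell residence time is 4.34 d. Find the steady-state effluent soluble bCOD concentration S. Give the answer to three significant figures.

S ≈ 5.17 mg/L

Effluent substrate depends only on kinetics and SRT: S = K_s(1 + k_d θ_c) / [θ_c(Yk − k_d) − 1] = 46.6 × (1 + 0.0554 × 4.34) / [4.34 × (0.353 × 8.11 − 0.0554) − 1] = 57.80 / 11.18 = 5.168 mg/L.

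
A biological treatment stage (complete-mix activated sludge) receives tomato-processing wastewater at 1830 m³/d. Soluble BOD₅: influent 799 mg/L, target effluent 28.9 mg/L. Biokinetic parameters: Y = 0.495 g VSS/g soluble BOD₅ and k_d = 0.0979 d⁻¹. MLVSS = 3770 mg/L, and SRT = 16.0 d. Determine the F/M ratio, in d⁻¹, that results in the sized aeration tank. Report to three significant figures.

F/M ≈ 0.336 d⁻¹

From the SRT design equation V = Y Q (S₀−S) θ_c / [X (1 + k_d θ_c)] = 0.495 × 1830 × (799 − 28.9) × 16.0 / [3770 × (1 + 0.0979 × 16.0)] = 1.12×10^7 / 9675 = 1154 m³.
Food-to-microorganism ratio F/M = Q S₀ / (V X) = 1830 × 799 / (1154 × 3770) = 0.3362 d⁻¹.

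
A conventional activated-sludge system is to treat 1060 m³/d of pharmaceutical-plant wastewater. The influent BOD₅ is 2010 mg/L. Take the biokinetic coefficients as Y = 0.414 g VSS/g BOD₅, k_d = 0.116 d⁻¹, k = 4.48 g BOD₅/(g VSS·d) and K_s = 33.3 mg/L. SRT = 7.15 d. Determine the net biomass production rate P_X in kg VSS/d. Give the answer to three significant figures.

Effluent substrate depends only on kinetics and SRT: S = K_s(1 + k_d θ_c) / [θ_c(Yk − k_d) − 1] = 33.3 × (1 + 0.116 × 7.15) / [7.15 × (0.414 × 4.48 − 0.116) − 1] = 60.92 / 11.43 = 5.329 mg/L.
Y_obs = Y / (1 + k_d θ_c) = 0.414 / (1 + 0.116 × 7.15) = 0.414 / 1.829 = 0.2263.
Mass of BOD₅ removed per day: Q(S₀ − S) = 1060 × 2005 g/m³ = 2125 kg/d.
So the net sludge growth is P_X = 0.2263 × 2125 = 480.9 kg VSS/d.

P_X ≈ 481 kg VSS/d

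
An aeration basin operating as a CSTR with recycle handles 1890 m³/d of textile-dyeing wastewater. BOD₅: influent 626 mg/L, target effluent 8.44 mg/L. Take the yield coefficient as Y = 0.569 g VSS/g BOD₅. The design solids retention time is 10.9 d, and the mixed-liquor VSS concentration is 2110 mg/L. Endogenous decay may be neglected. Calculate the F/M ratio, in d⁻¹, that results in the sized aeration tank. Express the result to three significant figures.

With k_d = 0 the design equation reduces to V = Y Q (S₀−S) θ_c / X = 0.569 × 1890 × (626 − 8.44) × 10.9 / 2110 = 3431 m³.
F/M = Q·S₀ / (V·X) = 1890 × 626 / (3431 × 2110) = 0.1634 g BOD₅·(g VSS·d)⁻¹.

F/M ≈ 0.163 d⁻¹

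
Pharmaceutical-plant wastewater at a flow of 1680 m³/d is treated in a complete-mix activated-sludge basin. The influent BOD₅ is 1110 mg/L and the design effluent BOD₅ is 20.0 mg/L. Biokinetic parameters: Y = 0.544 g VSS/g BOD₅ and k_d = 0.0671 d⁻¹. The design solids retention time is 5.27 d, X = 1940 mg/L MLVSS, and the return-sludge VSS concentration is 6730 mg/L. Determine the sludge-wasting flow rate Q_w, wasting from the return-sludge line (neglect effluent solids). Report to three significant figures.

From the SRT design equation V = Y Q (S₀−S) θ_c / [X (1 + k_d θ_c)] = 0.544 × 1680 × (1110 − 20.0) × 5.27 / [1940 × (1 + 0.0671 × 5.27)] = 5.25×10^6 / 2626 = 1999 m³.
θ_c = V·X/(Q_w·X_r) when wasting from the recycle, so Q_w = V·X/(θ_c·X_r) = 1999 × 1940 / (5.27 × 6730) = 109.4 m³/d.

Q_w ≈ 109 m³/d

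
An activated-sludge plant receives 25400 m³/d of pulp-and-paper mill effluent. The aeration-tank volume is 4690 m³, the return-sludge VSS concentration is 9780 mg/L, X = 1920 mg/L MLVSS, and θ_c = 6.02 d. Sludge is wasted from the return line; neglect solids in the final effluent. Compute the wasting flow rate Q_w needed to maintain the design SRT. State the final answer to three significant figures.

Q_w = (V·X)/(θ_c X_r) = 4690 × 1920 / (6.02 × 9780) = 152.9 m³/d.

Q_w ≈ 153 m³/d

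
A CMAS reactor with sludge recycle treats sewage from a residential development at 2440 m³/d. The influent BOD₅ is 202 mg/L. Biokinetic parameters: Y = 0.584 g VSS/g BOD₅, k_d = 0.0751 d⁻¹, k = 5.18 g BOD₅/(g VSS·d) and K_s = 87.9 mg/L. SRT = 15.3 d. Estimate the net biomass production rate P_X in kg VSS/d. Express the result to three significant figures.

P_X ≈ 131 kg VSS/d

From the Monod/SRT balance for a CMAS, S = K_s·(1+k_d θ_c)/[θ_c·(Y k − k_d) − 1] = 87.9 × (1 + 0.0751 × 15.3) / [15.3 × (0.584 × 5.18 − 0.0751) − 1] = 188.9 / 44.14 = 4.280 mg/L.
Y_obs = Y / (1 + k_d θ_c) = 0.584 / (1 + 0.0751 × 15.3) = 0.584 / 2.149 = 0.2718.
Substrate removed = Q·(S₀ − S) = 2440 m³/d × (202 − 4.28) g/m³ = 4.82×10^5 g/d = 482.4 kg/d.
Net biomass production P_X = Y_obs × Q·(S₀ − S) = 0.2718 × 482.4 = 131.1 kg VSS/d.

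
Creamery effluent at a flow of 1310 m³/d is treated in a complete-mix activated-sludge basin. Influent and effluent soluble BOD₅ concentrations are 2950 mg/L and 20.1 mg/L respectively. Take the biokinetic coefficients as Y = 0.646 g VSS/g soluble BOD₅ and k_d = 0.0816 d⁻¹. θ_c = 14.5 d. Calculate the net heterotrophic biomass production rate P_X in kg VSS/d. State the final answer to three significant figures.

P_X ≈ 1140 kg VSS/d

The observed yield is Y_obs = Y/(1 + k_d·θ_c) = 0.646 / (1 + 0.0816 × 14.5) = 0.646 / 2.183 = 0.2959 g VSS per g soluble BOD₅ removed.
Substrate removed = Q·(S₀ − S) = 1310 m³/d × (2950 − 20.1) g/m³ = 3.84×10^6 g/d = 3838 kg/d.
Net biomass production P_X = Y_obs × Q·(S₀ − S) = 0.2959 × 3838 = 1136 kg VSS/d.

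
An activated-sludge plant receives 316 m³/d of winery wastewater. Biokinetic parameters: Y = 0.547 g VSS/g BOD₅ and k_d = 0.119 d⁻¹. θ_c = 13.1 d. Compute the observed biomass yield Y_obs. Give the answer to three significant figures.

Observed yield with endogenous decay: Y_obs = Y / (1 + k_d·θ_c) = 0.547 / (1 + 0.119 × 13.1) = 0.547 / 2.559 = 0.2138 g VSS/g BOD₅.

Y_obs ≈ 0.214 g VSS/g BOD₅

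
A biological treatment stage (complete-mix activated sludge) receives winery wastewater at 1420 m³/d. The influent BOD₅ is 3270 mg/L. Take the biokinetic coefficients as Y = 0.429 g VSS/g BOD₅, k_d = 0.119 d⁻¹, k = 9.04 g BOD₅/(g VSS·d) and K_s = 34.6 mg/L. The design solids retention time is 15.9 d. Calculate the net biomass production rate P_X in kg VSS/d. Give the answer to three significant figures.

P_X ≈ 688 kg VSS/d

For a completely mixed reactor with recycle the Lawrence–McCarty relation gives S = K_s·(1 + k_d·θ_c) / [θ_c·(Y·k − k_d) − 1] = 34.6 × (1 + 0.119 × 15.9) / [15.9 × (0.429 × 9.04 − 0.119) − 1] = 100.1 / 58.77 = 1.703 mg/L.
Correct the yield for decay: Y_obs = Y/(1 + k_d θ_c) = 0.429 / (1 + 0.119 × 15.9) = 0.429 / 2.892 = 0.1483.
ΔS = 3270 − 1.70 = 3268 mg/L, so the substrate removal rate is 1420 × 3268/1000 = 4641 kg BOD₅/d.
Net biomass production P_X = Y_obs × Q·(S₀ − S) = 0.1483 × 4641 = 688.4 kg VSS/d.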